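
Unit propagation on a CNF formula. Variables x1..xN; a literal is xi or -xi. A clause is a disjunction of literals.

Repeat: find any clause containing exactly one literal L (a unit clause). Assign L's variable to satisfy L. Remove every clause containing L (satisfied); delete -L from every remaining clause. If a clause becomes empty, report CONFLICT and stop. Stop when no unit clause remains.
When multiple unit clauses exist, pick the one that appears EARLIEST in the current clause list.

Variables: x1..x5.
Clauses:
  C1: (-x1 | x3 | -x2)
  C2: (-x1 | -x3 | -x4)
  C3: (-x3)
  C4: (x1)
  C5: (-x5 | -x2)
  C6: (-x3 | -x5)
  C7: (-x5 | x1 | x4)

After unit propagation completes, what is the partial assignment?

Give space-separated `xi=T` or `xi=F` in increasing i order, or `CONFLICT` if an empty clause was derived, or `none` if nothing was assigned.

Answer: x1=T x2=F x3=F

Derivation:
unit clause [-3] forces x3=F; simplify:
  drop 3 from [-1, 3, -2] -> [-1, -2]
  satisfied 3 clause(s); 4 remain; assigned so far: [3]
unit clause [1] forces x1=T; simplify:
  drop -1 from [-1, -2] -> [-2]
  satisfied 2 clause(s); 2 remain; assigned so far: [1, 3]
unit clause [-2] forces x2=F; simplify:
  satisfied 2 clause(s); 0 remain; assigned so far: [1, 2, 3]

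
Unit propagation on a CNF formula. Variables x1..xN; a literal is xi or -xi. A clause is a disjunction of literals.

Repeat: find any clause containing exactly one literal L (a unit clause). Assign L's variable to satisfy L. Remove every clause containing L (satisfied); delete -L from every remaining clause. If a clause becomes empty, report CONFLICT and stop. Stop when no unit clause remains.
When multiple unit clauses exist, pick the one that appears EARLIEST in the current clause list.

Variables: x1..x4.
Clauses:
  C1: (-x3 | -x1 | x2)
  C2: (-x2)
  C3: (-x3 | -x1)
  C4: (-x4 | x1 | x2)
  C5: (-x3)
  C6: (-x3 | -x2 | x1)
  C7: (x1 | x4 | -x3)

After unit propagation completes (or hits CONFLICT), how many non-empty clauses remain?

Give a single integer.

Answer: 1

Derivation:
unit clause [-2] forces x2=F; simplify:
  drop 2 from [-3, -1, 2] -> [-3, -1]
  drop 2 from [-4, 1, 2] -> [-4, 1]
  satisfied 2 clause(s); 5 remain; assigned so far: [2]
unit clause [-3] forces x3=F; simplify:
  satisfied 4 clause(s); 1 remain; assigned so far: [2, 3]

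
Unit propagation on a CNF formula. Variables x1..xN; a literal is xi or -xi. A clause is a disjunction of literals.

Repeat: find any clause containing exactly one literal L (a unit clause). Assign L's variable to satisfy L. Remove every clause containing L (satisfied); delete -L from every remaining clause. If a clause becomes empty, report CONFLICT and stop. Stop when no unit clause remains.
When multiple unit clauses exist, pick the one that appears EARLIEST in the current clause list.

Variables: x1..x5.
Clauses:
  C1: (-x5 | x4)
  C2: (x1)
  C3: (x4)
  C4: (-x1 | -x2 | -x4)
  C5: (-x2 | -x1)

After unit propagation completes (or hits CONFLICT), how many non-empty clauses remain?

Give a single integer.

unit clause [1] forces x1=T; simplify:
  drop -1 from [-1, -2, -4] -> [-2, -4]
  drop -1 from [-2, -1] -> [-2]
  satisfied 1 clause(s); 4 remain; assigned so far: [1]
unit clause [4] forces x4=T; simplify:
  drop -4 from [-2, -4] -> [-2]
  satisfied 2 clause(s); 2 remain; assigned so far: [1, 4]
unit clause [-2] forces x2=F; simplify:
  satisfied 2 clause(s); 0 remain; assigned so far: [1, 2, 4]

Answer: 0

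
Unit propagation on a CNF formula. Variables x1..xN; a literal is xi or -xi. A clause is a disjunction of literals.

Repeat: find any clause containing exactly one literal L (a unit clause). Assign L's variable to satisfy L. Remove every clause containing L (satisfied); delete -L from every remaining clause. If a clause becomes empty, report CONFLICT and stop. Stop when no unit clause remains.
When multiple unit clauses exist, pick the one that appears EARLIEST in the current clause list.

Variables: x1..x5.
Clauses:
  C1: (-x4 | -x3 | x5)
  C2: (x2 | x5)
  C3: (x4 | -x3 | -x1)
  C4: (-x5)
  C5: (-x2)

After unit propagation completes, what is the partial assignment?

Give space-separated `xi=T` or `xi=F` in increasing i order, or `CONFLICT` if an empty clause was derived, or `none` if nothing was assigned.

unit clause [-5] forces x5=F; simplify:
  drop 5 from [-4, -3, 5] -> [-4, -3]
  drop 5 from [2, 5] -> [2]
  satisfied 1 clause(s); 4 remain; assigned so far: [5]
unit clause [2] forces x2=T; simplify:
  drop -2 from [-2] -> [] (empty!)
  satisfied 1 clause(s); 3 remain; assigned so far: [2, 5]
CONFLICT (empty clause)

Answer: CONFLICT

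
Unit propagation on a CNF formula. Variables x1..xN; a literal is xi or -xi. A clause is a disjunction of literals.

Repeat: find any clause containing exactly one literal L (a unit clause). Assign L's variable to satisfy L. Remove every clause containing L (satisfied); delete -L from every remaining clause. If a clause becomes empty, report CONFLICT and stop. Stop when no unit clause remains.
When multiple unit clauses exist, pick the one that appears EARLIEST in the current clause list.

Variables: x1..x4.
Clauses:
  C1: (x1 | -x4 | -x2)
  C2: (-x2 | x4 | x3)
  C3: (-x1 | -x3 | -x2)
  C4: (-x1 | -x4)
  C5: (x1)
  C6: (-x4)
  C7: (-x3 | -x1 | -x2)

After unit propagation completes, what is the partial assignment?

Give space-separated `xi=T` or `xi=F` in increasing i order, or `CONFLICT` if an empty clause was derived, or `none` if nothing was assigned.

Answer: x1=T x4=F

Derivation:
unit clause [1] forces x1=T; simplify:
  drop -1 from [-1, -3, -2] -> [-3, -2]
  drop -1 from [-1, -4] -> [-4]
  drop -1 from [-3, -1, -2] -> [-3, -2]
  satisfied 2 clause(s); 5 remain; assigned so far: [1]
unit clause [-4] forces x4=F; simplify:
  drop 4 from [-2, 4, 3] -> [-2, 3]
  satisfied 2 clause(s); 3 remain; assigned so far: [1, 4]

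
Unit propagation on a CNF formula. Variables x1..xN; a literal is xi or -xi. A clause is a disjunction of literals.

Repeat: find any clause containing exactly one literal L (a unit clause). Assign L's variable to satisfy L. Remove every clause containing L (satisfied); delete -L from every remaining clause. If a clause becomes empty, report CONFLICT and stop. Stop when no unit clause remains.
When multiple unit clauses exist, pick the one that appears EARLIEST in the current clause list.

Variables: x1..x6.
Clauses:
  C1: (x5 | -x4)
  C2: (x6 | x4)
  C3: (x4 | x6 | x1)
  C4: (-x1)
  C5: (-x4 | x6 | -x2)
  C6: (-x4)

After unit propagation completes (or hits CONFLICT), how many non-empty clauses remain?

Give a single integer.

unit clause [-1] forces x1=F; simplify:
  drop 1 from [4, 6, 1] -> [4, 6]
  satisfied 1 clause(s); 5 remain; assigned so far: [1]
unit clause [-4] forces x4=F; simplify:
  drop 4 from [6, 4] -> [6]
  drop 4 from [4, 6] -> [6]
  satisfied 3 clause(s); 2 remain; assigned so far: [1, 4]
unit clause [6] forces x6=T; simplify:
  satisfied 2 clause(s); 0 remain; assigned so far: [1, 4, 6]

Answer: 0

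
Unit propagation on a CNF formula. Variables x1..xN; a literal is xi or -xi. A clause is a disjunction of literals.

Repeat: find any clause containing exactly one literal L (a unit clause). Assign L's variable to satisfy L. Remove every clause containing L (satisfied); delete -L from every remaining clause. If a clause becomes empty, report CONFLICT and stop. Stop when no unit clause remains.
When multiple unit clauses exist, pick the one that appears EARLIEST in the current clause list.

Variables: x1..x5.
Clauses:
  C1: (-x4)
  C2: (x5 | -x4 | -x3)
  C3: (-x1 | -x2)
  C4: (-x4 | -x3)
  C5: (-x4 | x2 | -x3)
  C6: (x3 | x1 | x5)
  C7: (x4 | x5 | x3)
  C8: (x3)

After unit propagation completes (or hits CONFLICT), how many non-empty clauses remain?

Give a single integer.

unit clause [-4] forces x4=F; simplify:
  drop 4 from [4, 5, 3] -> [5, 3]
  satisfied 4 clause(s); 4 remain; assigned so far: [4]
unit clause [3] forces x3=T; simplify:
  satisfied 3 clause(s); 1 remain; assigned so far: [3, 4]

Answer: 1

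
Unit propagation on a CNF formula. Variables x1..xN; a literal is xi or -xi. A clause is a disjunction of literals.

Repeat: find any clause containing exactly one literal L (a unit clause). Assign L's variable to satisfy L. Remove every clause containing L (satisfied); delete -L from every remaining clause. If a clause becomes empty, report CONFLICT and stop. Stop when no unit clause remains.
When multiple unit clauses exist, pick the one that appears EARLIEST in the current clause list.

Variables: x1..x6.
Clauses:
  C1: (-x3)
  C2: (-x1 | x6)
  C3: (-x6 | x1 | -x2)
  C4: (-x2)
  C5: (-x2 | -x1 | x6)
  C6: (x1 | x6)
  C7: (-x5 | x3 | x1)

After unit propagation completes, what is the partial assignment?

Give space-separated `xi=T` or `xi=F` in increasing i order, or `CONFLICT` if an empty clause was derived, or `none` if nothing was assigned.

Answer: x2=F x3=F

Derivation:
unit clause [-3] forces x3=F; simplify:
  drop 3 from [-5, 3, 1] -> [-5, 1]
  satisfied 1 clause(s); 6 remain; assigned so far: [3]
unit clause [-2] forces x2=F; simplify:
  satisfied 3 clause(s); 3 remain; assigned so far: [2, 3]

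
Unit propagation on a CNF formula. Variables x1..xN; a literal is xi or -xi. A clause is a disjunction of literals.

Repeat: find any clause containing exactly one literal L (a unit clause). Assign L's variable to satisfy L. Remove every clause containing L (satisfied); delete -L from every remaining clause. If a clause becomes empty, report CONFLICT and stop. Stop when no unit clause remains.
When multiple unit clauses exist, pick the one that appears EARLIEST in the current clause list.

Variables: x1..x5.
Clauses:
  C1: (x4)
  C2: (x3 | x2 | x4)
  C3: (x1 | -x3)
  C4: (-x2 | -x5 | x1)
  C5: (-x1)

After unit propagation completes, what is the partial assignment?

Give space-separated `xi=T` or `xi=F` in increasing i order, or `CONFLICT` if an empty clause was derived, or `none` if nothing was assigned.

unit clause [4] forces x4=T; simplify:
  satisfied 2 clause(s); 3 remain; assigned so far: [4]
unit clause [-1] forces x1=F; simplify:
  drop 1 from [1, -3] -> [-3]
  drop 1 from [-2, -5, 1] -> [-2, -5]
  satisfied 1 clause(s); 2 remain; assigned so far: [1, 4]
unit clause [-3] forces x3=F; simplify:
  satisfied 1 clause(s); 1 remain; assigned so far: [1, 3, 4]

Answer: x1=F x3=F x4=T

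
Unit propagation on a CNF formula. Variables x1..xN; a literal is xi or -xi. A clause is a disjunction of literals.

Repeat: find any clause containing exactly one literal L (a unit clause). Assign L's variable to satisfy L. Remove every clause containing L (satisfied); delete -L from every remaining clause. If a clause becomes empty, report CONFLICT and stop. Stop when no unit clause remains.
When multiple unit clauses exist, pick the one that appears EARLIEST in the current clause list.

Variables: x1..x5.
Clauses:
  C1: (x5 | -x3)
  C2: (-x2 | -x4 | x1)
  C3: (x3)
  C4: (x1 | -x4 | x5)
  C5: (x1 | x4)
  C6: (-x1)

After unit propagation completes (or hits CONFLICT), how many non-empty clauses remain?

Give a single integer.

unit clause [3] forces x3=T; simplify:
  drop -3 from [5, -3] -> [5]
  satisfied 1 clause(s); 5 remain; assigned so far: [3]
unit clause [5] forces x5=T; simplify:
  satisfied 2 clause(s); 3 remain; assigned so far: [3, 5]
unit clause [-1] forces x1=F; simplify:
  drop 1 from [-2, -4, 1] -> [-2, -4]
  drop 1 from [1, 4] -> [4]
  satisfied 1 clause(s); 2 remain; assigned so far: [1, 3, 5]
unit clause [4] forces x4=T; simplify:
  drop -4 from [-2, -4] -> [-2]
  satisfied 1 clause(s); 1 remain; assigned so far: [1, 3, 4, 5]
unit clause [-2] forces x2=F; simplify:
  satisfied 1 clause(s); 0 remain; assigned so far: [1, 2, 3, 4, 5]

Answer: 0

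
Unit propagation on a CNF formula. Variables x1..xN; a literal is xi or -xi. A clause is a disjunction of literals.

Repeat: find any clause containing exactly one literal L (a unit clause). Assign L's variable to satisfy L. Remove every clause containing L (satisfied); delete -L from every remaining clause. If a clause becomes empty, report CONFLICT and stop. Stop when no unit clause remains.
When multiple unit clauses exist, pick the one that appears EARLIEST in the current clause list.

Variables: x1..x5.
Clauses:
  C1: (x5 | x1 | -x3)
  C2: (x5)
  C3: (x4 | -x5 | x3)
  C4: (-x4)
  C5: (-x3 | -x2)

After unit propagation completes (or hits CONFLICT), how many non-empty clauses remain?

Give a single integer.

unit clause [5] forces x5=T; simplify:
  drop -5 from [4, -5, 3] -> [4, 3]
  satisfied 2 clause(s); 3 remain; assigned so far: [5]
unit clause [-4] forces x4=F; simplify:
  drop 4 from [4, 3] -> [3]
  satisfied 1 clause(s); 2 remain; assigned so far: [4, 5]
unit clause [3] forces x3=T; simplify:
  drop -3 from [-3, -2] -> [-2]
  satisfied 1 clause(s); 1 remain; assigned so far: [3, 4, 5]
unit clause [-2] forces x2=F; simplify:
  satisfied 1 clause(s); 0 remain; assigned so far: [2, 3, 4, 5]

Answer: 0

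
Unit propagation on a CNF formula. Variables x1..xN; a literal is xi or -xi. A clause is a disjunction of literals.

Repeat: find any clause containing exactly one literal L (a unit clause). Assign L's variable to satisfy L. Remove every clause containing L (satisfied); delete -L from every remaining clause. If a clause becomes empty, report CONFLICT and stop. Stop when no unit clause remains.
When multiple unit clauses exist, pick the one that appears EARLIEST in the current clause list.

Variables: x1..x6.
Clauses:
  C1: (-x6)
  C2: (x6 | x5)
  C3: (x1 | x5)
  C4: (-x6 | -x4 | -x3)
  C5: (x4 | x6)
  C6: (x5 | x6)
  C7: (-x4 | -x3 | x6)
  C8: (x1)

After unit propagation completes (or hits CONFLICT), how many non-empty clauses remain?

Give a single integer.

Answer: 0

Derivation:
unit clause [-6] forces x6=F; simplify:
  drop 6 from [6, 5] -> [5]
  drop 6 from [4, 6] -> [4]
  drop 6 from [5, 6] -> [5]
  drop 6 from [-4, -3, 6] -> [-4, -3]
  satisfied 2 clause(s); 6 remain; assigned so far: [6]
unit clause [5] forces x5=T; simplify:
  satisfied 3 clause(s); 3 remain; assigned so far: [5, 6]
unit clause [4] forces x4=T; simplify:
  drop -4 from [-4, -3] -> [-3]
  satisfied 1 clause(s); 2 remain; assigned so far: [4, 5, 6]
unit clause [-3] forces x3=F; simplify:
  satisfied 1 clause(s); 1 remain; assigned so far: [3, 4, 5, 6]
unit clause [1] forces x1=T; simplify:
  satisfied 1 clause(s); 0 remain; assigned so far: [1, 3, 4, 5, 6]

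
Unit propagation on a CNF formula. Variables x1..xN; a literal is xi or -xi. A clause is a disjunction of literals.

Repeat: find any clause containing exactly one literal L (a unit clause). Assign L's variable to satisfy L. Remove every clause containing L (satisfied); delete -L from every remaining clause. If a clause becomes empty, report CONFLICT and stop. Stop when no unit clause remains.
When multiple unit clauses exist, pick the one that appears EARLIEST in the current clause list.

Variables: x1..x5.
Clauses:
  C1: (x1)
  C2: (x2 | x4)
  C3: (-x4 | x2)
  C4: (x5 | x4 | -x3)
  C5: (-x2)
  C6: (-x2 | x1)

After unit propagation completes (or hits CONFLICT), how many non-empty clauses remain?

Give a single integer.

unit clause [1] forces x1=T; simplify:
  satisfied 2 clause(s); 4 remain; assigned so far: [1]
unit clause [-2] forces x2=F; simplify:
  drop 2 from [2, 4] -> [4]
  drop 2 from [-4, 2] -> [-4]
  satisfied 1 clause(s); 3 remain; assigned so far: [1, 2]
unit clause [4] forces x4=T; simplify:
  drop -4 from [-4] -> [] (empty!)
  satisfied 2 clause(s); 1 remain; assigned so far: [1, 2, 4]
CONFLICT (empty clause)

Answer: 0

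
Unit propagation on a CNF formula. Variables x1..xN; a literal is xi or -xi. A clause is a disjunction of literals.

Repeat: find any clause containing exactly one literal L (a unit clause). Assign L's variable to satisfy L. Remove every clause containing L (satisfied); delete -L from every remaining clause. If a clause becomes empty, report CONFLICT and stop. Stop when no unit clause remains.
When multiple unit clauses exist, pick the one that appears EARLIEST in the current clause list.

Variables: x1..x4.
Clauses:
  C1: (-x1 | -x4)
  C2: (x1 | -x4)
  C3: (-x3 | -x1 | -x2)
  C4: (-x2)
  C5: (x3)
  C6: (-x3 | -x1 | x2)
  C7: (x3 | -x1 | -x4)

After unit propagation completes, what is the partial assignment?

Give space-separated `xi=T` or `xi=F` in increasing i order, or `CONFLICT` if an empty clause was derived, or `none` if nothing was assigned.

unit clause [-2] forces x2=F; simplify:
  drop 2 from [-3, -1, 2] -> [-3, -1]
  satisfied 2 clause(s); 5 remain; assigned so far: [2]
unit clause [3] forces x3=T; simplify:
  drop -3 from [-3, -1] -> [-1]
  satisfied 2 clause(s); 3 remain; assigned so far: [2, 3]
unit clause [-1] forces x1=F; simplify:
  drop 1 from [1, -4] -> [-4]
  satisfied 2 clause(s); 1 remain; assigned so far: [1, 2, 3]
unit clause [-4] forces x4=F; simplify:
  satisfied 1 clause(s); 0 remain; assigned so far: [1, 2, 3, 4]

Answer: x1=F x2=F x3=T x4=F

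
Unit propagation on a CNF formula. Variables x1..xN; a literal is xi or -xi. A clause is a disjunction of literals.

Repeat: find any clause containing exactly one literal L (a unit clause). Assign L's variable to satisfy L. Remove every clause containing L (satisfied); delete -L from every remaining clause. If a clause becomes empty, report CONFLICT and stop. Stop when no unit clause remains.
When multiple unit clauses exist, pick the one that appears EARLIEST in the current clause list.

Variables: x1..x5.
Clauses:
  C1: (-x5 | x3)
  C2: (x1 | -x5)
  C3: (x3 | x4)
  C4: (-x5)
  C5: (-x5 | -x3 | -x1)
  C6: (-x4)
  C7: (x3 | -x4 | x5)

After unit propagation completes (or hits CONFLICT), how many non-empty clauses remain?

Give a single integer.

Answer: 0

Derivation:
unit clause [-5] forces x5=F; simplify:
  drop 5 from [3, -4, 5] -> [3, -4]
  satisfied 4 clause(s); 3 remain; assigned so far: [5]
unit clause [-4] forces x4=F; simplify:
  drop 4 from [3, 4] -> [3]
  satisfied 2 clause(s); 1 remain; assigned so far: [4, 5]
unit clause [3] forces x3=T; simplify:
  satisfied 1 clause(s); 0 remain; assigned so far: [3, 4, 5]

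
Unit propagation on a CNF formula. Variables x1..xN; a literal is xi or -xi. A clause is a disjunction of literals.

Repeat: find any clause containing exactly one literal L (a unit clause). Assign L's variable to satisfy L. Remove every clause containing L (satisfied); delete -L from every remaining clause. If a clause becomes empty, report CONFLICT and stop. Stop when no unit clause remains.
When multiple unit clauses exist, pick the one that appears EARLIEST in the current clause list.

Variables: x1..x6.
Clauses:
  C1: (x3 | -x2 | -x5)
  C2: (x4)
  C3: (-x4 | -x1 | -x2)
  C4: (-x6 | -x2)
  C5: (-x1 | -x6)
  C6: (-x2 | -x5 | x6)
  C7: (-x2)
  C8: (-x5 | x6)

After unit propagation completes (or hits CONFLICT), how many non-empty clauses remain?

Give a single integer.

Answer: 2

Derivation:
unit clause [4] forces x4=T; simplify:
  drop -4 from [-4, -1, -2] -> [-1, -2]
  satisfied 1 clause(s); 7 remain; assigned so far: [4]
unit clause [-2] forces x2=F; simplify:
  satisfied 5 clause(s); 2 remain; assigned so far: [2, 4]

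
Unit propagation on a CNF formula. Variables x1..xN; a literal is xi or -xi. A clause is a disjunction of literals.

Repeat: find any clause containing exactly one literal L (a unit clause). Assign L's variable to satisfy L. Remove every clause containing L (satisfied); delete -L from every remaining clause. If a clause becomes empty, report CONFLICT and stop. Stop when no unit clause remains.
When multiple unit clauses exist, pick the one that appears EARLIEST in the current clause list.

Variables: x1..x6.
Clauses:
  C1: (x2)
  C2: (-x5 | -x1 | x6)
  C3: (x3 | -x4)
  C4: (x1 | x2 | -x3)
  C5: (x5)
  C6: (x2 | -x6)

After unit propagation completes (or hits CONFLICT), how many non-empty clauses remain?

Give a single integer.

unit clause [2] forces x2=T; simplify:
  satisfied 3 clause(s); 3 remain; assigned so far: [2]
unit clause [5] forces x5=T; simplify:
  drop -5 from [-5, -1, 6] -> [-1, 6]
  satisfied 1 clause(s); 2 remain; assigned so far: [2, 5]

Answer: 2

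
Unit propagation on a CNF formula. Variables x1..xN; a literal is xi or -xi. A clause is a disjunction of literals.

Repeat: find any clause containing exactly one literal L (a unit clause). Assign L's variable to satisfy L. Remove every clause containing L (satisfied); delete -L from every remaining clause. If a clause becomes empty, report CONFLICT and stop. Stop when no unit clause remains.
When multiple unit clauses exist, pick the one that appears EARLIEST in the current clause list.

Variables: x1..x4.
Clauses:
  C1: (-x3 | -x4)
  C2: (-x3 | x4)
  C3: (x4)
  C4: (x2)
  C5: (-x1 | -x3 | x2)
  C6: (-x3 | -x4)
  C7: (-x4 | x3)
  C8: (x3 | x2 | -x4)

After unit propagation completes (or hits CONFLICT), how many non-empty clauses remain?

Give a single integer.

Answer: 2

Derivation:
unit clause [4] forces x4=T; simplify:
  drop -4 from [-3, -4] -> [-3]
  drop -4 from [-3, -4] -> [-3]
  drop -4 from [-4, 3] -> [3]
  drop -4 from [3, 2, -4] -> [3, 2]
  satisfied 2 clause(s); 6 remain; assigned so far: [4]
unit clause [-3] forces x3=F; simplify:
  drop 3 from [3] -> [] (empty!)
  drop 3 from [3, 2] -> [2]
  satisfied 3 clause(s); 3 remain; assigned so far: [3, 4]
CONFLICT (empty clause)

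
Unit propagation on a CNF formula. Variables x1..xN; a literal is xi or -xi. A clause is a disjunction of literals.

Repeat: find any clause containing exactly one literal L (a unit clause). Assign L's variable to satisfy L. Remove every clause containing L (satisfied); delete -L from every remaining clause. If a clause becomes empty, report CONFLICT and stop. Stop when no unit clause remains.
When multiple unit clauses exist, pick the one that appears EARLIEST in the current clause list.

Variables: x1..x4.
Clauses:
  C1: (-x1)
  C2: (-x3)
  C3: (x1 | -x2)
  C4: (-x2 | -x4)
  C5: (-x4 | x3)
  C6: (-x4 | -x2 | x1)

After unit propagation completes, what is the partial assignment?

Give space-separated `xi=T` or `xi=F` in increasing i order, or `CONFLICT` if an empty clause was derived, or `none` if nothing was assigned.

Answer: x1=F x2=F x3=F x4=F

Derivation:
unit clause [-1] forces x1=F; simplify:
  drop 1 from [1, -2] -> [-2]
  drop 1 from [-4, -2, 1] -> [-4, -2]
  satisfied 1 clause(s); 5 remain; assigned so far: [1]
unit clause [-3] forces x3=F; simplify:
  drop 3 from [-4, 3] -> [-4]
  satisfied 1 clause(s); 4 remain; assigned so far: [1, 3]
unit clause [-2] forces x2=F; simplify:
  satisfied 3 clause(s); 1 remain; assigned so far: [1, 2, 3]
unit clause [-4] forces x4=F; simplify:
  satisfied 1 clause(s); 0 remain; assigned so far: [1, 2, 3, 4]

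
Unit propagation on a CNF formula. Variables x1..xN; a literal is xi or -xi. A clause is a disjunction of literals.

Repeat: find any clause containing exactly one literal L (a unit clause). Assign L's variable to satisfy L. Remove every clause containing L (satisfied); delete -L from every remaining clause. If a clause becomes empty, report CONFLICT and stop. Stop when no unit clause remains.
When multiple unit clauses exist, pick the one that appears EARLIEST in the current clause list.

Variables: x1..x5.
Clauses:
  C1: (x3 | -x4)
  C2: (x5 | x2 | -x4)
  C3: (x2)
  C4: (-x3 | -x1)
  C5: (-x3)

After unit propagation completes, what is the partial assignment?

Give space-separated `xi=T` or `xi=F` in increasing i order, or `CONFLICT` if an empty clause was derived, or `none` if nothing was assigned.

unit clause [2] forces x2=T; simplify:
  satisfied 2 clause(s); 3 remain; assigned so far: [2]
unit clause [-3] forces x3=F; simplify:
  drop 3 from [3, -4] -> [-4]
  satisfied 2 clause(s); 1 remain; assigned so far: [2, 3]
unit clause [-4] forces x4=F; simplify:
  satisfied 1 clause(s); 0 remain; assigned so far: [2, 3, 4]

Answer: x2=T x3=F x4=F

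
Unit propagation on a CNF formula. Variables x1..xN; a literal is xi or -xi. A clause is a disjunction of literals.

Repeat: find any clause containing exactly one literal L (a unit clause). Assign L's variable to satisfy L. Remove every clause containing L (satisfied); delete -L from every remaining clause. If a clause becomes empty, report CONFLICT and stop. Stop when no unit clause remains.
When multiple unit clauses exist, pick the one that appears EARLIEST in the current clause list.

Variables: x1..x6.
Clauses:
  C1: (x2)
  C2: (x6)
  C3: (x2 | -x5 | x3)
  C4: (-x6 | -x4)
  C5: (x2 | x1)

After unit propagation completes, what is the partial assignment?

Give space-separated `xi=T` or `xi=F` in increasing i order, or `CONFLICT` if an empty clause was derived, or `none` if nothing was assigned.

Answer: x2=T x4=F x6=T

Derivation:
unit clause [2] forces x2=T; simplify:
  satisfied 3 clause(s); 2 remain; assigned so far: [2]
unit clause [6] forces x6=T; simplify:
  drop -6 from [-6, -4] -> [-4]
  satisfied 1 clause(s); 1 remain; assigned so far: [2, 6]
unit clause [-4] forces x4=F; simplify:
  satisfied 1 clause(s); 0 remain; assigned so far: [2, 4, 6]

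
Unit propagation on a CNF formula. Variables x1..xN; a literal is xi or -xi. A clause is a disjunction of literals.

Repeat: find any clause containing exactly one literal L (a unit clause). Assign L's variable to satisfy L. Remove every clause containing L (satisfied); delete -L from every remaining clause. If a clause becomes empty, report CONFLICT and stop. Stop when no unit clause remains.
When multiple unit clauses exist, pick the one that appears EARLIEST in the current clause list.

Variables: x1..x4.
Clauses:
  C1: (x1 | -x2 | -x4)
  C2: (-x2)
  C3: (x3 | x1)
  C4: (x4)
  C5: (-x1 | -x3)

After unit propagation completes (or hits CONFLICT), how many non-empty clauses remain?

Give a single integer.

Answer: 2

Derivation:
unit clause [-2] forces x2=F; simplify:
  satisfied 2 clause(s); 3 remain; assigned so far: [2]
unit clause [4] forces x4=T; simplify:
  satisfied 1 clause(s); 2 remain; assigned so far: [2, 4]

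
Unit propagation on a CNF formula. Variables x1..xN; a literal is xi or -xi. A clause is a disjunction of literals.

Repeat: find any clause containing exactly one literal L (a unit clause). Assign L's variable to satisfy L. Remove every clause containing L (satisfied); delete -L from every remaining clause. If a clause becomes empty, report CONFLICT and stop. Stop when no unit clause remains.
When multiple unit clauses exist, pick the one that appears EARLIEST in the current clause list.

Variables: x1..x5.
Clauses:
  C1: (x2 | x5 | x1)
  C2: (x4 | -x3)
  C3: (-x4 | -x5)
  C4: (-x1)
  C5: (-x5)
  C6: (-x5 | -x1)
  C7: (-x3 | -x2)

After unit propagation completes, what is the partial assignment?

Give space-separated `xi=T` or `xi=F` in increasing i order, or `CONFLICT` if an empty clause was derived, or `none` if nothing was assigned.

unit clause [-1] forces x1=F; simplify:
  drop 1 from [2, 5, 1] -> [2, 5]
  satisfied 2 clause(s); 5 remain; assigned so far: [1]
unit clause [-5] forces x5=F; simplify:
  drop 5 from [2, 5] -> [2]
  satisfied 2 clause(s); 3 remain; assigned so far: [1, 5]
unit clause [2] forces x2=T; simplify:
  drop -2 from [-3, -2] -> [-3]
  satisfied 1 clause(s); 2 remain; assigned so far: [1, 2, 5]
unit clause [-3] forces x3=F; simplify:
  satisfied 2 clause(s); 0 remain; assigned so far: [1, 2, 3, 5]

Answer: x1=F x2=T x3=F x5=F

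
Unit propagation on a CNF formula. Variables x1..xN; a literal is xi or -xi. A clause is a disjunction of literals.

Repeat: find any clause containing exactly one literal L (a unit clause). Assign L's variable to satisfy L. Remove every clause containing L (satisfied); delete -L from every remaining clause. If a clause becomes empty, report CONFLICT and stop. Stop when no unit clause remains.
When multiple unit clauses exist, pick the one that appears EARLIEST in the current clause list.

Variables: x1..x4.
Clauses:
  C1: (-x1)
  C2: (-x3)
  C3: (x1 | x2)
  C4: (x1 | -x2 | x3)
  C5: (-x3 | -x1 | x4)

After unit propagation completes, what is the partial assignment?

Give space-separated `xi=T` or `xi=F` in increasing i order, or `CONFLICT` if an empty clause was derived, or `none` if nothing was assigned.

Answer: CONFLICT

Derivation:
unit clause [-1] forces x1=F; simplify:
  drop 1 from [1, 2] -> [2]
  drop 1 from [1, -2, 3] -> [-2, 3]
  satisfied 2 clause(s); 3 remain; assigned so far: [1]
unit clause [-3] forces x3=F; simplify:
  drop 3 from [-2, 3] -> [-2]
  satisfied 1 clause(s); 2 remain; assigned so far: [1, 3]
unit clause [2] forces x2=T; simplify:
  drop -2 from [-2] -> [] (empty!)
  satisfied 1 clause(s); 1 remain; assigned so far: [1, 2, 3]
CONFLICT (empty clause)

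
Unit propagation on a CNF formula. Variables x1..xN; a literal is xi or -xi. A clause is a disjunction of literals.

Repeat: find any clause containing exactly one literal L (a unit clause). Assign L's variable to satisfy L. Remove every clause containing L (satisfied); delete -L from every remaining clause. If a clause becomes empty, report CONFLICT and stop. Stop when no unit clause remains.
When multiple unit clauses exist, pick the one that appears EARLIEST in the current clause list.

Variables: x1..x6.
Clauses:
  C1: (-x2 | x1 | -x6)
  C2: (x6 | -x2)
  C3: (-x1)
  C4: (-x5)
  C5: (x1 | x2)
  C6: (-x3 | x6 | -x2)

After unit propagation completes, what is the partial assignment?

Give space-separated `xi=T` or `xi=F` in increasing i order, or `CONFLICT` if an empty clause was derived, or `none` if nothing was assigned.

unit clause [-1] forces x1=F; simplify:
  drop 1 from [-2, 1, -6] -> [-2, -6]
  drop 1 from [1, 2] -> [2]
  satisfied 1 clause(s); 5 remain; assigned so far: [1]
unit clause [-5] forces x5=F; simplify:
  satisfied 1 clause(s); 4 remain; assigned so far: [1, 5]
unit clause [2] forces x2=T; simplify:
  drop -2 from [-2, -6] -> [-6]
  drop -2 from [6, -2] -> [6]
  drop -2 from [-3, 6, -2] -> [-3, 6]
  satisfied 1 clause(s); 3 remain; assigned so far: [1, 2, 5]
unit clause [-6] forces x6=F; simplify:
  drop 6 from [6] -> [] (empty!)
  drop 6 from [-3, 6] -> [-3]
  satisfied 1 clause(s); 2 remain; assigned so far: [1, 2, 5, 6]
CONFLICT (empty clause)

Answer: CONFLICT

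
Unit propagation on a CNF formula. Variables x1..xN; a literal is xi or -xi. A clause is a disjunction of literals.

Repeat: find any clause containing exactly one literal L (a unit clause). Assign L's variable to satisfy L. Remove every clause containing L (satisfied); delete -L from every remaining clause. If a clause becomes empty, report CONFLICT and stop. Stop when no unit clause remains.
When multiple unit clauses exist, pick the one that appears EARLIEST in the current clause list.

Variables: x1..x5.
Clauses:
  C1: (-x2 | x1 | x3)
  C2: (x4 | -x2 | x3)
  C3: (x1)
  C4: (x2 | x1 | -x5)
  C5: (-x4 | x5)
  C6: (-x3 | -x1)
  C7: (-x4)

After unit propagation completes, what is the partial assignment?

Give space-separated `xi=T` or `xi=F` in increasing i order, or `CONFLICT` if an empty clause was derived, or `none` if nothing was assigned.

Answer: x1=T x2=F x3=F x4=F

Derivation:
unit clause [1] forces x1=T; simplify:
  drop -1 from [-3, -1] -> [-3]
  satisfied 3 clause(s); 4 remain; assigned so far: [1]
unit clause [-3] forces x3=F; simplify:
  drop 3 from [4, -2, 3] -> [4, -2]
  satisfied 1 clause(s); 3 remain; assigned so far: [1, 3]
unit clause [-4] forces x4=F; simplify:
  drop 4 from [4, -2] -> [-2]
  satisfied 2 clause(s); 1 remain; assigned so far: [1, 3, 4]
unit clause [-2] forces x2=F; simplify:
  satisfied 1 clause(s); 0 remain; assigned so far: [1, 2, 3, 4]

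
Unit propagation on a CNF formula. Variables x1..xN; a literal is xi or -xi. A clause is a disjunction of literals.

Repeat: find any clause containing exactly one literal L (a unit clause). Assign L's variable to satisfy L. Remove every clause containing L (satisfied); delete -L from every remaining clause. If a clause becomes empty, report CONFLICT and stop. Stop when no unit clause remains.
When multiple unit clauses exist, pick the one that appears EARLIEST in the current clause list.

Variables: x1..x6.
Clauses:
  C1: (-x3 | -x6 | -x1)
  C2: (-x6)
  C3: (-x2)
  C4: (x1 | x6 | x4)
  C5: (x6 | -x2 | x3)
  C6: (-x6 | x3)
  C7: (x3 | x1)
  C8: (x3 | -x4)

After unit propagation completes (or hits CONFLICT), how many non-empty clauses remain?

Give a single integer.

unit clause [-6] forces x6=F; simplify:
  drop 6 from [1, 6, 4] -> [1, 4]
  drop 6 from [6, -2, 3] -> [-2, 3]
  satisfied 3 clause(s); 5 remain; assigned so far: [6]
unit clause [-2] forces x2=F; simplify:
  satisfied 2 clause(s); 3 remain; assigned so far: [2, 6]

Answer: 3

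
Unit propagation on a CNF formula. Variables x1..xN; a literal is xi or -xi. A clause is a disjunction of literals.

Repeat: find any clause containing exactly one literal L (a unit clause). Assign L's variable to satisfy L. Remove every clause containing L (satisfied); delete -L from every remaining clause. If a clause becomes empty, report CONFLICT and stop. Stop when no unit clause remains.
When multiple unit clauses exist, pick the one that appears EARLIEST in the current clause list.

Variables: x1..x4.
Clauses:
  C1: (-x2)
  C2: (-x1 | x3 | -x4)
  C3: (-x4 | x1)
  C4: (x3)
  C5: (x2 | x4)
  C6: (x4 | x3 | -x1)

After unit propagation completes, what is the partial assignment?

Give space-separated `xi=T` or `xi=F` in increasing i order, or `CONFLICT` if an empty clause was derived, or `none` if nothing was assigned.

Answer: x1=T x2=F x3=T x4=T

Derivation:
unit clause [-2] forces x2=F; simplify:
  drop 2 from [2, 4] -> [4]
  satisfied 1 clause(s); 5 remain; assigned so far: [2]
unit clause [3] forces x3=T; simplify:
  satisfied 3 clause(s); 2 remain; assigned so far: [2, 3]
unit clause [4] forces x4=T; simplify:
  drop -4 from [-4, 1] -> [1]
  satisfied 1 clause(s); 1 remain; assigned so far: [2, 3, 4]
unit clause [1] forces x1=T; simplify:
  satisfied 1 clause(s); 0 remain; assigned so far: [1, 2, 3, 4]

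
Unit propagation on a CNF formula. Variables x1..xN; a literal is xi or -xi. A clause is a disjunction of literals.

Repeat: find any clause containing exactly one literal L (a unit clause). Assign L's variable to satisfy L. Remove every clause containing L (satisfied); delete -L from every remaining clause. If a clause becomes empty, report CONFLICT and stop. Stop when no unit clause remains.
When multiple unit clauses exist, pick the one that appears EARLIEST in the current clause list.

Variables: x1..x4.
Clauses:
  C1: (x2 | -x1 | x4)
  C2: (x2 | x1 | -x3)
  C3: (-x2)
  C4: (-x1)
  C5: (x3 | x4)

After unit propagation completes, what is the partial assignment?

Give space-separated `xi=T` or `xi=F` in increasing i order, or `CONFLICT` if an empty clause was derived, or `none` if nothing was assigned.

unit clause [-2] forces x2=F; simplify:
  drop 2 from [2, -1, 4] -> [-1, 4]
  drop 2 from [2, 1, -3] -> [1, -3]
  satisfied 1 clause(s); 4 remain; assigned so far: [2]
unit clause [-1] forces x1=F; simplify:
  drop 1 from [1, -3] -> [-3]
  satisfied 2 clause(s); 2 remain; assigned so far: [1, 2]
unit clause [-3] forces x3=F; simplify:
  drop 3 from [3, 4] -> [4]
  satisfied 1 clause(s); 1 remain; assigned so far: [1, 2, 3]
unit clause [4] forces x4=T; simplify:
  satisfied 1 clause(s); 0 remain; assigned so far: [1, 2, 3, 4]

Answer: x1=F x2=F x3=F x4=T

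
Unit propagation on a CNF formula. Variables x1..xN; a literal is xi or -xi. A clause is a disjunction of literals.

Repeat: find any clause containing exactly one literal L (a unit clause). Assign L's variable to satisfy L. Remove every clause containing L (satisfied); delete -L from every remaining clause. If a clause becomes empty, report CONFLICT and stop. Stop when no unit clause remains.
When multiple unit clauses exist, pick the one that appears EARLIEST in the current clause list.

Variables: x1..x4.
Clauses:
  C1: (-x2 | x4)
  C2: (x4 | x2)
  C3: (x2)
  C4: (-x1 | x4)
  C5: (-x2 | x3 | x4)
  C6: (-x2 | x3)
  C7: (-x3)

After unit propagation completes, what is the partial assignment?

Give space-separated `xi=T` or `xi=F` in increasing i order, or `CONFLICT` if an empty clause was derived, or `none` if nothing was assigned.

Answer: CONFLICT

Derivation:
unit clause [2] forces x2=T; simplify:
  drop -2 from [-2, 4] -> [4]
  drop -2 from [-2, 3, 4] -> [3, 4]
  drop -2 from [-2, 3] -> [3]
  satisfied 2 clause(s); 5 remain; assigned so far: [2]
unit clause [4] forces x4=T; simplify:
  satisfied 3 clause(s); 2 remain; assigned so far: [2, 4]
unit clause [3] forces x3=T; simplify:
  drop -3 from [-3] -> [] (empty!)
  satisfied 1 clause(s); 1 remain; assigned so far: [2, 3, 4]
CONFLICT (empty clause)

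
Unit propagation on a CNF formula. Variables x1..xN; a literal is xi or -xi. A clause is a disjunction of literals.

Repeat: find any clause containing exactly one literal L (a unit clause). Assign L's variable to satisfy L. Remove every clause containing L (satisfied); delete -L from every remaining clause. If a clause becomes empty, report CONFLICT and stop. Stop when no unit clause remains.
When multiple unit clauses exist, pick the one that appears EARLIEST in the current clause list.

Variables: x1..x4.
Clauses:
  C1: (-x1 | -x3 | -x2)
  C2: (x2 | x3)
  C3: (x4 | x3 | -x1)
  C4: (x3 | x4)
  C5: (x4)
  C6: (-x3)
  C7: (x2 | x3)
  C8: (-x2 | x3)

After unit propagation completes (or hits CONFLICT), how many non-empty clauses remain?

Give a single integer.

Answer: 0

Derivation:
unit clause [4] forces x4=T; simplify:
  satisfied 3 clause(s); 5 remain; assigned so far: [4]
unit clause [-3] forces x3=F; simplify:
  drop 3 from [2, 3] -> [2]
  drop 3 from [2, 3] -> [2]
  drop 3 from [-2, 3] -> [-2]
  satisfied 2 clause(s); 3 remain; assigned so far: [3, 4]
unit clause [2] forces x2=T; simplify:
  drop -2 from [-2] -> [] (empty!)
  satisfied 2 clause(s); 1 remain; assigned so far: [2, 3, 4]
CONFLICT (empty clause)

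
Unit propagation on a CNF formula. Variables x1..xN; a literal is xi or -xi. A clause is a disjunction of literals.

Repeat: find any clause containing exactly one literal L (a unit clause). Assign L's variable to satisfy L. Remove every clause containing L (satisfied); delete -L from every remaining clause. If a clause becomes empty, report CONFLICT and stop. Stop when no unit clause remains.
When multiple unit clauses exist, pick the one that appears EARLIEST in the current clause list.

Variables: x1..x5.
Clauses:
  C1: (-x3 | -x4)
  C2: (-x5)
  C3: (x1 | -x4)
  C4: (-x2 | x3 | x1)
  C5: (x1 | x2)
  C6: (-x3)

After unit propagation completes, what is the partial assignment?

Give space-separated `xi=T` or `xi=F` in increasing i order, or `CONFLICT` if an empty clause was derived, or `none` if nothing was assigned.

unit clause [-5] forces x5=F; simplify:
  satisfied 1 clause(s); 5 remain; assigned so far: [5]
unit clause [-3] forces x3=F; simplify:
  drop 3 from [-2, 3, 1] -> [-2, 1]
  satisfied 2 clause(s); 3 remain; assigned so far: [3, 5]

Answer: x3=F x5=F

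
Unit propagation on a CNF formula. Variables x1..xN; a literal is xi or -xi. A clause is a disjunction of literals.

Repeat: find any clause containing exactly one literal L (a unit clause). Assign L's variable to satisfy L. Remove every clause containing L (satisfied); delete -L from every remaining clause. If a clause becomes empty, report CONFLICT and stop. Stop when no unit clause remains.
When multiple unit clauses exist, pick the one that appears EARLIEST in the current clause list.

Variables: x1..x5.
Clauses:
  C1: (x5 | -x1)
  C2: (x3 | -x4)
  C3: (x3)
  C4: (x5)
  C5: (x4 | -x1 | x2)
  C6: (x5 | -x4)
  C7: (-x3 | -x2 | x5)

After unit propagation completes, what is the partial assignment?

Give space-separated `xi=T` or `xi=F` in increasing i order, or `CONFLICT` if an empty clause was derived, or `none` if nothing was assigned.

unit clause [3] forces x3=T; simplify:
  drop -3 from [-3, -2, 5] -> [-2, 5]
  satisfied 2 clause(s); 5 remain; assigned so far: [3]
unit clause [5] forces x5=T; simplify:
  satisfied 4 clause(s); 1 remain; assigned so far: [3, 5]

Answer: x3=T x5=T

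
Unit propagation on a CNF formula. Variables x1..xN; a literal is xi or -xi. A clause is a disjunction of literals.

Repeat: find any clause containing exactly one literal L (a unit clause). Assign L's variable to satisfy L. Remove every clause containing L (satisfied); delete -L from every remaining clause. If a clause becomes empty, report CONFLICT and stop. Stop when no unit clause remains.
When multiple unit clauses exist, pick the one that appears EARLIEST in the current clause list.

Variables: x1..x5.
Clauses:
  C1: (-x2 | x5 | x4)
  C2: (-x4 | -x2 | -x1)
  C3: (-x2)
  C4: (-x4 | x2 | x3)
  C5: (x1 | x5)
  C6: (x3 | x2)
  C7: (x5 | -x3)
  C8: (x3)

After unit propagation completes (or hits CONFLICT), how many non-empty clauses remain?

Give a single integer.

unit clause [-2] forces x2=F; simplify:
  drop 2 from [-4, 2, 3] -> [-4, 3]
  drop 2 from [3, 2] -> [3]
  satisfied 3 clause(s); 5 remain; assigned so far: [2]
unit clause [3] forces x3=T; simplify:
  drop -3 from [5, -3] -> [5]
  satisfied 3 clause(s); 2 remain; assigned so far: [2, 3]
unit clause [5] forces x5=T; simplify:
  satisfied 2 clause(s); 0 remain; assigned so far: [2, 3, 5]

Answer: 0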